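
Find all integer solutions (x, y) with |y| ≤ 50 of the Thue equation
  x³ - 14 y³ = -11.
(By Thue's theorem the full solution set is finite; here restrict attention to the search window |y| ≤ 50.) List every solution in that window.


The equation is x³ - 14y³ = -11. For fixed y, x³ = 14·y³ − 11, so a solution requires the RHS to be a perfect cube.
Strategy: iterate y from -50 to 50, compute RHS = 14·y³ − 11, and check whether it is a (positive or negative) perfect cube.
Check small values of y:
  y = 0: RHS = -11 is not a perfect cube.
  y = 1: RHS = 3 is not a perfect cube.
  y = -1: RHS = -25 is not a perfect cube.
  y = 2: RHS = 101 is not a perfect cube.
  y = -2: RHS = -123 is not a perfect cube.
  y = 3: RHS = 367 is not a perfect cube.
  y = -3: RHS = -389 is not a perfect cube.
Continuing the search up to |y| = 50 finds no solutions either.
No (x, y) in the scanned range satisfies the equation.

No integer solutions with |y| ≤ 50.


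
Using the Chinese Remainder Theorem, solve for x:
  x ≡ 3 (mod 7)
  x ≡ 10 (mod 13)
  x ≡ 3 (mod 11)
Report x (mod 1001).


Moduli 7, 13, 11 are pairwise coprime; by CRT there is a unique solution modulo M = 7 · 13 · 11 = 1001.
Solve pairwise, accumulating the modulus:
  Start with x ≡ 3 (mod 7).
  Combine with x ≡ 10 (mod 13): since gcd(7, 13) = 1, we get a unique residue mod 91.
    Write x = 3 + 7·t and substitute into x ≡ 10 (mod 13): 7·t ≡ 10 − 3 = 7 (mod 13).
    The inverse of 7 mod 13 is 2 (since 7·2 = 14 = 1·13 + 1), so t ≡ 2·7 = 14 ≡ 1 (mod 13).
    Then x = 3 + 7·1 = 10, valid modulo lcm(7, 13) = 91: x ≡ 10 (mod 91).
  Combine with x ≡ 3 (mod 11): since gcd(91, 11) = 1, we get a unique residue mod 1001.
    Write x = 10 + 91·t and substitute into x ≡ 3 (mod 11): 91·t ≡ 3 − 10 = -7 (mod 11).
    Reduce coefficients mod 11: 3·t ≡ 4 (mod 11).
    The inverse of 3 mod 11 is 4 (since 3·4 = 12 = 1·11 + 1), so t ≡ 4·4 = 16 ≡ 5 (mod 11).
    Then x = 10 + 91·5 = 465, valid modulo lcm(91, 11) = 1001: x ≡ 465 (mod 1001).
Verify: 465 mod 7 = 3 ✓, 465 mod 13 = 10 ✓, 465 mod 11 = 3 ✓.

x ≡ 465 (mod 1001).


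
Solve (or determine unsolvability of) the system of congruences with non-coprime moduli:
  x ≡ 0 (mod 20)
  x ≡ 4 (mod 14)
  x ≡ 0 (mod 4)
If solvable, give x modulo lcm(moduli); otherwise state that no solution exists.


Moduli 20, 14, 4 are not pairwise coprime, so CRT works modulo lcm(m_i) when all pairwise compatibility conditions hold.
Pairwise compatibility: gcd(m_i, m_j) must divide a_i - a_j for every pair.
Merge one congruence at a time:
  Start: x ≡ 0 (mod 20).
  Combine with x ≡ 4 (mod 14): gcd(20, 14) = 2; 4 - 0 = 4, which IS divisible by 2, so compatible.
    Write x = 0 + 20·t and substitute into x ≡ 4 (mod 14): 20·t ≡ 4 − 0 = 4 (mod 14).
    Divide the congruence (and modulus) by g = 2: 10·t ≡ 2 (mod 7).
    Reduce coefficients mod 7: 3·t ≡ 2 (mod 7).
    The inverse of 3 mod 7 is 5 (since 3·5 = 15 = 2·7 + 1), so t ≡ 5·2 = 10 ≡ 3 (mod 7).
    Then x = 0 + 20·3 = 60, valid modulo lcm(20, 14) = 140: x ≡ 60 (mod 140).
  Combine with x ≡ 0 (mod 4): gcd(140, 4) = 4; 0 - 60 = -60, which IS divisible by 4, so compatible.
    Write x = 60 + 140·t and substitute into x ≡ 0 (mod 4): 140·t ≡ 0 − 60 = -60 (mod 4).
    Divide the congruence (and modulus) by g = 4: 35·t ≡ -15 (mod 1).
    Modulo 1 every t works; take t = 0.
    Then x = 60 + 140·0 = 60, valid modulo lcm(140, 4) = 140: x ≡ 60 (mod 140).
Verify: 60 mod 20 = 0, 60 mod 14 = 4, 60 mod 4 = 0.

x ≡ 60 (mod 140).


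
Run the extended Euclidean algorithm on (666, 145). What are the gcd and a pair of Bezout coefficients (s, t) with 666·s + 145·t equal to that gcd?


Euclidean algorithm on (666, 145) — divide until remainder is 0:
  666 = 4 · 145 + 86
  145 = 1 · 86 + 59
  86 = 1 · 59 + 27
  59 = 2 · 27 + 5
  27 = 5 · 5 + 2
  5 = 2 · 2 + 1
  2 = 2 · 1 + 0
gcd(666, 145) = 1.
Track Bezout coefficients alongside the remainders: start with r₀ = 666 = a·1 + b·0 (s = 1, t = 0) and r₁ = 145 = a·0 + b·1 (s = 0, t = 1); each new remainder r_{k+1} = r_{k-1} − q_k·r_k inherits s_{k+1} = s_{k-1} − q_k·s_k, t_{k+1} = t_{k-1} − q_k·t_k, so r_k = a·s_k + b·t_k at every step:
  q = 4: r = 86, s = 1 − 4·0 = 1, t = 0 − 4·1 = -4  (check: 666·1 + 145·(-4) = 86)
  q = 1: r = 59, s = 0 − 1·1 = -1, t = 1 − 1·(-4) = 5  (check: 666·(-1) + 145·5 = 59)
  q = 1: r = 27, s = 1 − 1·(-1) = 2, t = -4 − 1·5 = -9  (check: 666·2 + 145·(-9) = 27)
  q = 2: r = 5, s = -1 − 2·2 = -5, t = 5 − 2·(-9) = 23  (check: 666·(-5) + 145·23 = 5)
  q = 5: r = 2, s = 2 − 5·(-5) = 27, t = -9 − 5·23 = -124  (check: 666·27 + 145·(-124) = 2)
  q = 2: r = 1, s = -5 − 2·27 = -59, t = 23 − 2·(-124) = 271  (check: 666·(-59) + 145·271 = 1)
The row with r = 1 (the gcd) gives the Bezout coefficients s = -59, t = 271.
Result: 666 · (-59) + 145 · (271) = 1.

gcd(666, 145) = 1; s = -59, t = 271 (check: 666·(-59) + 145·271 = 1).


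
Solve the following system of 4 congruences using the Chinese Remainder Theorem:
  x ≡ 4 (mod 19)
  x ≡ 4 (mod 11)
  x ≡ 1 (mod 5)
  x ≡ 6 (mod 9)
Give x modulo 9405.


Product of moduli M = 19 · 11 · 5 · 9 = 9405.
Merge one congruence at a time:
  Start: x ≡ 4 (mod 19).
  Combine with x ≡ 4 (mod 11); new modulus lcm = 209.
    Write x = 4 + 19·t and substitute into x ≡ 4 (mod 11): 19·t ≡ 4 − 4 = 0 (mod 11).
    Reduce coefficients mod 11: 8·t ≡ 0 (mod 11).
    The inverse of 8 mod 11 is 7 (since 8·7 = 56 = 5·11 + 1), so t ≡ 7·0 = 0 ≡ 0 (mod 11).
    Then x = 4 + 19·0 = 4, valid modulo lcm(19, 11) = 209: x ≡ 4 (mod 209).
  Combine with x ≡ 1 (mod 5); new modulus lcm = 1045.
    Write x = 4 + 209·t and substitute into x ≡ 1 (mod 5): 209·t ≡ 1 − 4 = -3 (mod 5).
    Reduce coefficients mod 5: 4·t ≡ 2 (mod 5).
    The inverse of 4 mod 5 is 4 (since 4·4 = 16 = 3·5 + 1), so t ≡ 4·2 = 8 ≡ 3 (mod 5).
    Then x = 4 + 209·3 = 631, valid modulo lcm(209, 5) = 1045: x ≡ 631 (mod 1045).
  Combine with x ≡ 6 (mod 9); new modulus lcm = 9405.
    Write x = 631 + 1045·t and substitute into x ≡ 6 (mod 9): 1045·t ≡ 6 − 631 = -625 (mod 9).
    Reduce coefficients mod 9: 1·t ≡ 5 (mod 9).
    So t ≡ 5 (mod 9).
    Then x = 631 + 1045·5 = 5856, valid modulo lcm(1045, 9) = 9405: x ≡ 5856 (mod 9405).
Verify against each original: 5856 mod 19 = 4, 5856 mod 11 = 4, 5856 mod 5 = 1, 5856 mod 9 = 6.

x ≡ 5856 (mod 9405).


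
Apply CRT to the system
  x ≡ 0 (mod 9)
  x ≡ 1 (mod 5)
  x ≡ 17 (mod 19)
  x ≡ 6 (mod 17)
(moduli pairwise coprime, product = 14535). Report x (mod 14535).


Product of moduli M = 9 · 5 · 19 · 17 = 14535.
Merge one congruence at a time:
  Start: x ≡ 0 (mod 9).
  Combine with x ≡ 1 (mod 5); new modulus lcm = 45.
    Write x = 0 + 9·t and substitute into x ≡ 1 (mod 5): 9·t ≡ 1 − 0 = 1 (mod 5).
    Reduce coefficients mod 5: 4·t ≡ 1 (mod 5).
    The inverse of 4 mod 5 is 4 (since 4·4 = 16 = 3·5 + 1), so t ≡ 4·1 = 4 ≡ 4 (mod 5).
    Then x = 0 + 9·4 = 36, valid modulo lcm(9, 5) = 45: x ≡ 36 (mod 45).
  Combine with x ≡ 17 (mod 19); new modulus lcm = 855.
    Write x = 36 + 45·t and substitute into x ≡ 17 (mod 19): 45·t ≡ 17 − 36 = -19 (mod 19).
    Reduce coefficients mod 19: 7·t ≡ 0 (mod 19).
    The inverse of 7 mod 19 is 11 (since 7·11 = 77 = 4·19 + 1), so t ≡ 11·0 = 0 ≡ 0 (mod 19).
    Then x = 36 + 45·0 = 36, valid modulo lcm(45, 19) = 855: x ≡ 36 (mod 855).
  Combine with x ≡ 6 (mod 17); new modulus lcm = 14535.
    Write x = 36 + 855·t and substitute into x ≡ 6 (mod 17): 855·t ≡ 6 − 36 = -30 (mod 17).
    Reduce coefficients mod 17: 5·t ≡ 4 (mod 17).
    The inverse of 5 mod 17 is 7 (since 5·7 = 35 = 2·17 + 1), so t ≡ 7·4 = 28 ≡ 11 (mod 17).
    Then x = 36 + 855·11 = 9441, valid modulo lcm(855, 17) = 14535: x ≡ 9441 (mod 14535).
Verify against each original: 9441 mod 9 = 0, 9441 mod 5 = 1, 9441 mod 19 = 17, 9441 mod 17 = 6.

x ≡ 9441 (mod 14535).


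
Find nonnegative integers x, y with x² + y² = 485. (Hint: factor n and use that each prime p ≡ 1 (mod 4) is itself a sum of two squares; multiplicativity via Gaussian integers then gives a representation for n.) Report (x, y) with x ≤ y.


Step 1: Factor n = 485 = 5 · 97.
Step 2: Check the mod-4 condition on each prime factor: 5 ≡ 1 (mod 4), exponent 1; 97 ≡ 1 (mod 4), exponent 1.
All primes ≡ 3 (mod 4) appear to even exponent (or don't appear), so by the two-squares theorem n IS expressible as a sum of two squares.
Step 3: Build a representation. Here n = 5 · 97 is a product of primes ≡ 1 (mod 4). Each prime p ≡ 1 (mod 4) is itself a sum of two squares; find a² by testing p − a² for a perfect square:
  5: 5 − 1² = 4 = 2² ⇒ 5 = 1² + 2².
  97: 97 − 1² = 96, 97 − 2² = 93, 97 − 3² = 88, 97 − 4² = 81 = 9² ⇒ 97 = 4² + 9².
  Combine using the Brahmagupta–Fibonacci identity (a² + b²)(c² + d²) = (ac − bd)² + (ad + bc)² = (ac + bd)² + (ad − bc)²:
  5 · 97 = 485: from (1² + 2²)(4² + 9²), take (1·4 − 2·9, 1·9 + 2·4) = (4 − 18, 9 + 8) = (-14, 17); dropping signs (only squares matter) gives (14, 17); check 14² + 17² = 196 + 289 = 485 ✓.
Step 4: Order so x ≤ y and verify: 14² + 17² = 196 + 289 = 485 = n. ✓

n = 485 = 14² + 17² (one valid representation with x ≤ y).


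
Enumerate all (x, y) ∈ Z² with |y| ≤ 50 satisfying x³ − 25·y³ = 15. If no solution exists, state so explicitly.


The equation is x³ - 25y³ = 15. For fixed y, x³ = 25·y³ + 15, so a solution requires the RHS to be a perfect cube.
Strategy: iterate y from -50 to 50, compute RHS = 25·y³ + 15, and check whether it is a (positive or negative) perfect cube.
Check small values of y:
  y = 0: RHS = 15 is not a perfect cube.
  y = 1: RHS = 40 is not a perfect cube.
  y = -1: RHS = -10 is not a perfect cube.
  y = 2: RHS = 215 is not a perfect cube.
  y = -2: RHS = -185 is not a perfect cube.
  y = 3: RHS = 690 is not a perfect cube.
  y = -3: RHS = -660 is not a perfect cube.
Continuing the search up to |y| = 50 finds no solutions either.
No (x, y) in the scanned range satisfies the equation.

No integer solutions with |y| ≤ 50.


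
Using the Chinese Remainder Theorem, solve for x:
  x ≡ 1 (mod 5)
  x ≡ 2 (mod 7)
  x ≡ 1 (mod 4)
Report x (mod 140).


Moduli 5, 7, 4 are pairwise coprime; by CRT there is a unique solution modulo M = 5 · 7 · 4 = 140.
Solve pairwise, accumulating the modulus:
  Start with x ≡ 1 (mod 5).
  Combine with x ≡ 2 (mod 7): since gcd(5, 7) = 1, we get a unique residue mod 35.
    Write x = 1 + 5·t and substitute into x ≡ 2 (mod 7): 5·t ≡ 2 − 1 = 1 (mod 7).
    The inverse of 5 mod 7 is 3 (since 5·3 = 15 = 2·7 + 1), so t ≡ 3·1 = 3 ≡ 3 (mod 7).
    Then x = 1 + 5·3 = 16, valid modulo lcm(5, 7) = 35: x ≡ 16 (mod 35).
  Combine with x ≡ 1 (mod 4): since gcd(35, 4) = 1, we get a unique residue mod 140.
    Write x = 16 + 35·t and substitute into x ≡ 1 (mod 4): 35·t ≡ 1 − 16 = -15 (mod 4).
    Reduce coefficients mod 4: 3·t ≡ 1 (mod 4).
    The inverse of 3 mod 4 is 3 (since 3·3 = 9 = 2·4 + 1), so t ≡ 3·1 = 3 ≡ 3 (mod 4).
    Then x = 16 + 35·3 = 121, valid modulo lcm(35, 4) = 140: x ≡ 121 (mod 140).
Verify: 121 mod 5 = 1 ✓, 121 mod 7 = 2 ✓, 121 mod 4 = 1 ✓.

x ≡ 121 (mod 140).


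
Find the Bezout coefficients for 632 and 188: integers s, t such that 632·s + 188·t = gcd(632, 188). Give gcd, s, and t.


Euclidean algorithm on (632, 188) — divide until remainder is 0:
  632 = 3 · 188 + 68
  188 = 2 · 68 + 52
  68 = 1 · 52 + 16
  52 = 3 · 16 + 4
  16 = 4 · 4 + 0
gcd(632, 188) = 4.
Track Bezout coefficients alongside the remainders: start with r₀ = 632 = a·1 + b·0 (s = 1, t = 0) and r₁ = 188 = a·0 + b·1 (s = 0, t = 1); each new remainder r_{k+1} = r_{k-1} − q_k·r_k inherits s_{k+1} = s_{k-1} − q_k·s_k, t_{k+1} = t_{k-1} − q_k·t_k, so r_k = a·s_k + b·t_k at every step:
  q = 3: r = 68, s = 1 − 3·0 = 1, t = 0 − 3·1 = -3  (check: 632·1 + 188·(-3) = 68)
  q = 2: r = 52, s = 0 − 2·1 = -2, t = 1 − 2·(-3) = 7  (check: 632·(-2) + 188·7 = 52)
  q = 1: r = 16, s = 1 − 1·(-2) = 3, t = -3 − 1·7 = -10  (check: 632·3 + 188·(-10) = 16)
  q = 3: r = 4, s = -2 − 3·3 = -11, t = 7 − 3·(-10) = 37  (check: 632·(-11) + 188·37 = 4)
The row with r = 4 (the gcd) gives the Bezout coefficients s = -11, t = 37.
Result: 632 · (-11) + 188 · (37) = 4.

gcd(632, 188) = 4; s = -11, t = 37 (check: 632·(-11) + 188·37 = 4).


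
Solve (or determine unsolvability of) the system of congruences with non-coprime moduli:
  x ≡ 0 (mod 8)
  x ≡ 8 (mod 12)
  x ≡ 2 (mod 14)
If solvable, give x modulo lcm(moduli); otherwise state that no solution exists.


Moduli 8, 12, 14 are not pairwise coprime, so CRT works modulo lcm(m_i) when all pairwise compatibility conditions hold.
Pairwise compatibility: gcd(m_i, m_j) must divide a_i - a_j for every pair.
Merge one congruence at a time:
  Start: x ≡ 0 (mod 8).
  Combine with x ≡ 8 (mod 12): gcd(8, 12) = 4; 8 - 0 = 8, which IS divisible by 4, so compatible.
    Write x = 0 + 8·t and substitute into x ≡ 8 (mod 12): 8·t ≡ 8 − 0 = 8 (mod 12).
    Divide the congruence (and modulus) by g = 4: 2·t ≡ 2 (mod 3).
    The inverse of 2 mod 3 is 2 (since 2·2 = 4 = 1·3 + 1), so t ≡ 2·2 = 4 ≡ 1 (mod 3).
    Then x = 0 + 8·1 = 8, valid modulo lcm(8, 12) = 24: x ≡ 8 (mod 24).
  Combine with x ≡ 2 (mod 14): gcd(24, 14) = 2; 2 - 8 = -6, which IS divisible by 2, so compatible.
    Write x = 8 + 24·t and substitute into x ≡ 2 (mod 14): 24·t ≡ 2 − 8 = -6 (mod 14).
    Divide the congruence (and modulus) by g = 2: 12·t ≡ -3 (mod 7).
    Reduce coefficients mod 7: 5·t ≡ 4 (mod 7).
    The inverse of 5 mod 7 is 3 (since 5·3 = 15 = 2·7 + 1), so t ≡ 3·4 = 12 ≡ 5 (mod 7).
    Then x = 8 + 24·5 = 128, valid modulo lcm(24, 14) = 168: x ≡ 128 (mod 168).
Verify: 128 mod 8 = 0, 128 mod 12 = 8, 128 mod 14 = 2.

x ≡ 128 (mod 168).


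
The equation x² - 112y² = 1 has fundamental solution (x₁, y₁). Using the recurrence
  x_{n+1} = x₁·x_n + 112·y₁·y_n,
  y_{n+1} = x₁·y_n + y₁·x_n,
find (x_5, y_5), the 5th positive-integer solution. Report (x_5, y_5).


Step 1: Find the fundamental solution (x₁, y₁) of x² - 112y² = 1.
  Expand √112 as a continued fraction. a₀ = ⌊√112⌋ = 10; iterate m_{k+1} = d_k·a_k − m_k, d_{k+1} = (112 − m_{k+1}²)/d_k, a_{k+1} = ⌊(a₀ + m_{k+1})/d_{k+1}⌋ (starting m₀ = 0, d₀ = 1), with convergents p_k = a_k·p_{k-1} + p_{k-2}, q_k = a_k·q_{k-1} + q_{k-2} (p₋₁ = 1, q₋₁ = 0):
  k = 0: a₀ = 10; p₀/q₀ = 10/1; p₀² − 112·q₀² = 100 − 112 = -12.
  k = 1: m = 10, d = 12, a = ⌊(10 + 10)/12⌋ = 1; p/q = (1·10 + 1)/(1·1 + 0) = 11/1; p² − 112·q² = 121 − 112 = 9.
  k = 2: m = 2, d = 9, a = ⌊(10 + 2)/9⌋ = 1; p/q = (1·11 + 10)/(1·1 + 1) = 21/2; p² − 112·q² = 441 − 448 = -7.
  k = 3: m = 7, d = 7, a = ⌊(10 + 7)/7⌋ = 2; p/q = (2·21 + 11)/(2·2 + 1) = 53/5; p² − 112·q² = 2809 − 2800 = 9.
  k = 4: m = 7, d = 9, a = ⌊(10 + 7)/9⌋ = 1; p/q = (1·53 + 21)/(1·5 + 2) = 74/7; p² − 112·q² = 5476 − 5488 = -12.
  k = 5: m = 2, d = 12, a = ⌊(10 + 2)/12⌋ = 1; p/q = (1·74 + 53)/(1·7 + 5) = 127/12; p² − 112·q² = 16129 − 16128 = 1.
  The first convergent with p² − 112·q² = 1 gives the fundamental solution (x₁, y₁) = (127, 12).
Step 2: Apply the recurrence (x_{n+1}, y_{n+1}) = (x₁x_n + 112y₁y_n, x₁y_n + y₁x_n) repeatedly.
  From (x_1, y_1) = (127, 12): x_2 = 127·127 + 112·12·12 = 32257; y_2 = 127·12 + 12·127 = 3048.
  From (x_2, y_2) = (32257, 3048): x_3 = 127·32257 + 112·12·3048 = 8193151; y_3 = 127·3048 + 12·32257 = 774180.
  From (x_3, y_3) = (8193151, 774180): x_4 = 127·8193151 + 112·12·774180 = 2081028097; y_4 = 127·774180 + 12·8193151 = 196638672.
  From (x_4, y_4) = (2081028097, 196638672): x_5 = 127·2081028097 + 112·12·196638672 = 528572943487; y_5 = 127·196638672 + 12·2081028097 = 49945448508.
Step 3: Verify x_5² - 112·y_5² = 279389356586511295719169 - 279389356586511295719168 = 1 (should be 1). ✓

(x_1, y_1) = (127, 12); (x_5, y_5) = (528572943487, 49945448508).


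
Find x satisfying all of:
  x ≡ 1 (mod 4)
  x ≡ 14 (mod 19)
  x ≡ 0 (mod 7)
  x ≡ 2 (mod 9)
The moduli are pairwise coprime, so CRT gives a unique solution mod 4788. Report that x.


Product of moduli M = 4 · 19 · 7 · 9 = 4788.
Merge one congruence at a time:
  Start: x ≡ 1 (mod 4).
  Combine with x ≡ 14 (mod 19); new modulus lcm = 76.
    Write x = 1 + 4·t and substitute into x ≡ 14 (mod 19): 4·t ≡ 14 − 1 = 13 (mod 19).
    The inverse of 4 mod 19 is 5 (since 4·5 = 20 = 1·19 + 1), so t ≡ 5·13 = 65 ≡ 8 (mod 19).
    Then x = 1 + 4·8 = 33, valid modulo lcm(4, 19) = 76: x ≡ 33 (mod 76).
  Combine with x ≡ 0 (mod 7); new modulus lcm = 532.
    Write x = 33 + 76·t and substitute into x ≡ 0 (mod 7): 76·t ≡ 0 − 33 = -33 (mod 7).
    Reduce coefficients mod 7: 6·t ≡ 2 (mod 7).
    The inverse of 6 mod 7 is 6 (since 6·6 = 36 = 5·7 + 1), so t ≡ 6·2 = 12 ≡ 5 (mod 7).
    Then x = 33 + 76·5 = 413, valid modulo lcm(76, 7) = 532: x ≡ 413 (mod 532).
  Combine with x ≡ 2 (mod 9); new modulus lcm = 4788.
    Write x = 413 + 532·t and substitute into x ≡ 2 (mod 9): 532·t ≡ 2 − 413 = -411 (mod 9).
    Reduce coefficients mod 9: 1·t ≡ 3 (mod 9).
    So t ≡ 3 (mod 9).
    Then x = 413 + 532·3 = 2009, valid modulo lcm(532, 9) = 4788: x ≡ 2009 (mod 4788).
Verify against each original: 2009 mod 4 = 1, 2009 mod 19 = 14, 2009 mod 7 = 0, 2009 mod 9 = 2.

x ≡ 2009 (mod 4788).


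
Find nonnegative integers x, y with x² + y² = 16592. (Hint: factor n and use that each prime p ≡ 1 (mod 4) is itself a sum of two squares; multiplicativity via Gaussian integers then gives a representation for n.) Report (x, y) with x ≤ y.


Step 1: Factor n = 16592 = 2^4 · 17 · 61.
Step 2: Check the mod-4 condition on each prime factor: 2 = 2 (special); 17 ≡ 1 (mod 4), exponent 1; 61 ≡ 1 (mod 4), exponent 1.
All primes ≡ 3 (mod 4) appear to even exponent (or don't appear), so by the two-squares theorem n IS expressible as a sum of two squares.
Step 3: Build a representation. Group n = k² · m with k = 4 and m = 17 · 61 = 1037 (a product of primes ≡ 1 (mod 4)); a representation of m scales to one of n via (k·x)² + (k·y)² = k²(x² + y²). Each prime p ≡ 1 (mod 4) is itself a sum of two squares; find a² by testing p − a² for a perfect square:
  17: 17 − 1² = 16 = 4² ⇒ 17 = 1² + 4².
  61: 61 − 1² = 60, 61 − 2² = 57, 61 − 3² = 52, 61 − 4² = 45, 61 − 5² = 36 = 6² ⇒ 61 = 5² + 6².
  Combine using the Brahmagupta–Fibonacci identity (a² + b²)(c² + d²) = (ac − bd)² + (ad + bc)² = (ac + bd)² + (ad − bc)²:
  17 · 61 = 1037: from (1² + 4²)(5² + 6²), take (1·5 − 4·6, 1·6 + 4·5) = (5 − 24, 6 + 20) = (-19, 26); dropping signs (only squares matter) gives (19, 26); check 19² + 26² = 361 + 676 = 1037 ✓.
  Scale by k = 4: (4·19, 4·26) = (76, 104).
Step 4: Order so x ≤ y and verify: 76² + 104² = 5776 + 10816 = 16592 = n. ✓

n = 16592 = 76² + 104² (one valid representation with x ≤ y).


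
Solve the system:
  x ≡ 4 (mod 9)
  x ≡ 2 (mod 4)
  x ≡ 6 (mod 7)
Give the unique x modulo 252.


Moduli 9, 4, 7 are pairwise coprime; by CRT there is a unique solution modulo M = 9 · 4 · 7 = 252.
Solve pairwise, accumulating the modulus:
  Start with x ≡ 4 (mod 9).
  Combine with x ≡ 2 (mod 4): since gcd(9, 4) = 1, we get a unique residue mod 36.
    Write x = 4 + 9·t and substitute into x ≡ 2 (mod 4): 9·t ≡ 2 − 4 = -2 (mod 4).
    Reduce coefficients mod 4: 1·t ≡ 2 (mod 4).
    So t ≡ 2 (mod 4).
    Then x = 4 + 9·2 = 22, valid modulo lcm(9, 4) = 36: x ≡ 22 (mod 36).
  Combine with x ≡ 6 (mod 7): since gcd(36, 7) = 1, we get a unique residue mod 252.
    Write x = 22 + 36·t and substitute into x ≡ 6 (mod 7): 36·t ≡ 6 − 22 = -16 (mod 7).
    Reduce coefficients mod 7: 1·t ≡ 5 (mod 7).
    So t ≡ 5 (mod 7).
    Then x = 22 + 36·5 = 202, valid modulo lcm(36, 7) = 252: x ≡ 202 (mod 252).
Verify: 202 mod 9 = 4 ✓, 202 mod 4 = 2 ✓, 202 mod 7 = 6 ✓.

x ≡ 202 (mod 252).


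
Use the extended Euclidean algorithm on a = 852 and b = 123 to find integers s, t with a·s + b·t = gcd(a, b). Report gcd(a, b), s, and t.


Euclidean algorithm on (852, 123) — divide until remainder is 0:
  852 = 6 · 123 + 114
  123 = 1 · 114 + 9
  114 = 12 · 9 + 6
  9 = 1 · 6 + 3
  6 = 2 · 3 + 0
gcd(852, 123) = 3.
Track Bezout coefficients alongside the remainders: start with r₀ = 852 = a·1 + b·0 (s = 1, t = 0) and r₁ = 123 = a·0 + b·1 (s = 0, t = 1); each new remainder r_{k+1} = r_{k-1} − q_k·r_k inherits s_{k+1} = s_{k-1} − q_k·s_k, t_{k+1} = t_{k-1} − q_k·t_k, so r_k = a·s_k + b·t_k at every step:
  q = 6: r = 114, s = 1 − 6·0 = 1, t = 0 − 6·1 = -6  (check: 852·1 + 123·(-6) = 114)
  q = 1: r = 9, s = 0 − 1·1 = -1, t = 1 − 1·(-6) = 7  (check: 852·(-1) + 123·7 = 9)
  q = 12: r = 6, s = 1 − 12·(-1) = 13, t = -6 − 12·7 = -90  (check: 852·13 + 123·(-90) = 6)
  q = 1: r = 3, s = -1 − 1·13 = -14, t = 7 − 1·(-90) = 97  (check: 852·(-14) + 123·97 = 3)
The row with r = 3 (the gcd) gives the Bezout coefficients s = -14, t = 97.
Result: 852 · (-14) + 123 · (97) = 3.

gcd(852, 123) = 3; s = -14, t = 97 (check: 852·(-14) + 123·97 = 3).


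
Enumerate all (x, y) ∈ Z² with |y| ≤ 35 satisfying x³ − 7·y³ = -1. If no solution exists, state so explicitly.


The equation is x³ - 7y³ = -1. For fixed y, x³ = 7·y³ − 1, so a solution requires the RHS to be a perfect cube.
Strategy: iterate y from -35 to 35, compute RHS = 7·y³ − 1, and check whether it is a (positive or negative) perfect cube.
Check small values of y:
  y = 0: RHS = -1 = (-1)³ ⇒ x = -1 works.
  y = 1: RHS = 6 is not a perfect cube.
  y = -1: RHS = -8 = (-2)³ ⇒ x = -2 works.
  y = 2: RHS = 55 is not a perfect cube.
  y = -2: RHS = -57 is not a perfect cube.
  y = 3: RHS = 188 is not a perfect cube.
  y = -3: RHS = -190 is not a perfect cube.
Continuing the search up to |y| = 35 finds no further solutions beyond those listed.
Collected solutions: (-1, 0), (-2, -1).

Solutions (with |y| ≤ 35): (-1, 0), (-2, -1).


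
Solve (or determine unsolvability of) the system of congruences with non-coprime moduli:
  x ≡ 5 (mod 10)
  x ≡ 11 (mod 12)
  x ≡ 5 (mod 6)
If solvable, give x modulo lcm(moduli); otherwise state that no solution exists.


Moduli 10, 12, 6 are not pairwise coprime, so CRT works modulo lcm(m_i) when all pairwise compatibility conditions hold.
Pairwise compatibility: gcd(m_i, m_j) must divide a_i - a_j for every pair.
Merge one congruence at a time:
  Start: x ≡ 5 (mod 10).
  Combine with x ≡ 11 (mod 12): gcd(10, 12) = 2; 11 - 5 = 6, which IS divisible by 2, so compatible.
    Write x = 5 + 10·t and substitute into x ≡ 11 (mod 12): 10·t ≡ 11 − 5 = 6 (mod 12).
    Divide the congruence (and modulus) by g = 2: 5·t ≡ 3 (mod 6).
    The inverse of 5 mod 6 is 5 (since 5·5 = 25 = 4·6 + 1), so t ≡ 5·3 = 15 ≡ 3 (mod 6).
    Then x = 5 + 10·3 = 35, valid modulo lcm(10, 12) = 60: x ≡ 35 (mod 60).
  Combine with x ≡ 5 (mod 6): gcd(60, 6) = 6; 5 - 35 = -30, which IS divisible by 6, so compatible.
    Write x = 35 + 60·t and substitute into x ≡ 5 (mod 6): 60·t ≡ 5 − 35 = -30 (mod 6).
    Divide the congruence (and modulus) by g = 6: 10·t ≡ -5 (mod 1).
    Modulo 1 every t works; take t = 0.
    Then x = 35 + 60·0 = 35, valid modulo lcm(60, 6) = 60: x ≡ 35 (mod 60).
Verify: 35 mod 10 = 5, 35 mod 12 = 11, 35 mod 6 = 5.

x ≡ 35 (mod 60).


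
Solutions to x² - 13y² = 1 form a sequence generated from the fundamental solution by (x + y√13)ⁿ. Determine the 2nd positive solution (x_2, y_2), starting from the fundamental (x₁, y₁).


Step 1: Find the fundamental solution (x₁, y₁) of x² - 13y² = 1.
  Expand √13 as a continued fraction. a₀ = ⌊√13⌋ = 3; iterate m_{k+1} = d_k·a_k − m_k, d_{k+1} = (13 − m_{k+1}²)/d_k, a_{k+1} = ⌊(a₀ + m_{k+1})/d_{k+1}⌋ (starting m₀ = 0, d₀ = 1), with convergents p_k = a_k·p_{k-1} + p_{k-2}, q_k = a_k·q_{k-1} + q_{k-2} (p₋₁ = 1, q₋₁ = 0):
  k = 0: a₀ = 3; p₀/q₀ = 3/1; p₀² − 13·q₀² = 9 − 13 = -4.
  k = 1: m = 3, d = 4, a = ⌊(3 + 3)/4⌋ = 1; p/q = (1·3 + 1)/(1·1 + 0) = 4/1; p² − 13·q² = 16 − 13 = 3.
  k = 2: m = 1, d = 3, a = ⌊(3 + 1)/3⌋ = 1; p/q = (1·4 + 3)/(1·1 + 1) = 7/2; p² − 13·q² = 49 − 52 = -3.
  k = 3: m = 2, d = 3, a = ⌊(3 + 2)/3⌋ = 1; p/q = (1·7 + 4)/(1·2 + 1) = 11/3; p² − 13·q² = 121 − 117 = 4.
  k = 4: m = 1, d = 4, a = ⌊(3 + 1)/4⌋ = 1; p/q = (1·11 + 7)/(1·3 + 2) = 18/5; p² − 13·q² = 324 − 325 = -1.
  k = 5: m = 3, d = 1, a = ⌊(3 + 3)/1⌋ = 6; p/q = (6·18 + 11)/(6·5 + 3) = 119/33; p² − 13·q² = 14161 − 14157 = 4.
  k = 6: m = 3, d = 4, a = ⌊(3 + 3)/4⌋ = 1; p/q = (1·119 + 18)/(1·33 + 5) = 137/38; p² − 13·q² = 18769 − 18772 = -3.
  k = 7: m = 1, d = 3, a = ⌊(3 + 1)/3⌋ = 1; p/q = (1·137 + 119)/(1·38 + 33) = 256/71; p² − 13·q² = 65536 − 65533 = 3.
  k = 8: m = 2, d = 3, a = ⌊(3 + 2)/3⌋ = 1; p/q = (1·256 + 137)/(1·71 + 38) = 393/109; p² − 13·q² = 154449 − 154453 = -4.
  k = 9: m = 1, d = 4, a = ⌊(3 + 1)/4⌋ = 1; p/q = (1·393 + 256)/(1·109 + 71) = 649/180; p² − 13·q² = 421201 − 421200 = 1.
  The first convergent with p² − 13·q² = 1 gives the fundamental solution (x₁, y₁) = (649, 180).
Step 2: Apply the recurrence (x_{n+1}, y_{n+1}) = (x₁x_n + 13y₁y_n, x₁y_n + y₁x_n) repeatedly.
  From (x_1, y_1) = (649, 180): x_2 = 649·649 + 13·180·180 = 842401; y_2 = 649·180 + 180·649 = 233640.
Step 3: Verify x_2² - 13·y_2² = 709639444801 - 709639444800 = 1 (should be 1). ✓

(x_1, y_1) = (649, 180); (x_2, y_2) = (842401, 233640).


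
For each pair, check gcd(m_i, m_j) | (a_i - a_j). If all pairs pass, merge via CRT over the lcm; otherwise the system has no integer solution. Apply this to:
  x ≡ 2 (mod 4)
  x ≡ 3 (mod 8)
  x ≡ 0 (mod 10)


Moduli 4, 8, 10 are not pairwise coprime, so CRT works modulo lcm(m_i) when all pairwise compatibility conditions hold.
Pairwise compatibility: gcd(m_i, m_j) must divide a_i - a_j for every pair.
Merge one congruence at a time:
  Start: x ≡ 2 (mod 4).
  Combine with x ≡ 3 (mod 8): gcd(4, 8) = 4, and 3 - 2 = 1 is NOT divisible by 4.
    ⇒ system is inconsistent (no integer solution).

No solution (the system is inconsistent).


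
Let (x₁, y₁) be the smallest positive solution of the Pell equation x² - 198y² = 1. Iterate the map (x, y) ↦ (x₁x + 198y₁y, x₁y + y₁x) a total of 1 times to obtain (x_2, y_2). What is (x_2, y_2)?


Step 1: Find the fundamental solution (x₁, y₁) of x² - 198y² = 1.
  Expand √198 as a continued fraction. a₀ = ⌊√198⌋ = 14; iterate m_{k+1} = d_k·a_k − m_k, d_{k+1} = (198 − m_{k+1}²)/d_k, a_{k+1} = ⌊(a₀ + m_{k+1})/d_{k+1}⌋ (starting m₀ = 0, d₀ = 1), with convergents p_k = a_k·p_{k-1} + p_{k-2}, q_k = a_k·q_{k-1} + q_{k-2} (p₋₁ = 1, q₋₁ = 0):
  k = 0: a₀ = 14; p₀/q₀ = 14/1; p₀² − 198·q₀² = 196 − 198 = -2.
  k = 1: m = 14, d = 2, a = ⌊(14 + 14)/2⌋ = 14; p/q = (14·14 + 1)/(14·1 + 0) = 197/14; p² − 198·q² = 38809 − 38808 = 1.
  The first convergent with p² − 198·q² = 1 gives the fundamental solution (x₁, y₁) = (197, 14).
Step 2: Apply the recurrence (x_{n+1}, y_{n+1}) = (x₁x_n + 198y₁y_n, x₁y_n + y₁x_n) repeatedly.
  From (x_1, y_1) = (197, 14): x_2 = 197·197 + 198·14·14 = 77617; y_2 = 197·14 + 14·197 = 5516.
Step 3: Verify x_2² - 198·y_2² = 6024398689 - 6024398688 = 1 (should be 1). ✓

(x_1, y_1) = (197, 14); (x_2, y_2) = (77617, 5516).


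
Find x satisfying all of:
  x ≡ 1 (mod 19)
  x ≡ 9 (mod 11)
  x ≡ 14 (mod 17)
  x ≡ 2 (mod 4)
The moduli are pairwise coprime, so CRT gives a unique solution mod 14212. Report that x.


Product of moduli M = 19 · 11 · 17 · 4 = 14212.
Merge one congruence at a time:
  Start: x ≡ 1 (mod 19).
  Combine with x ≡ 9 (mod 11); new modulus lcm = 209.
    Write x = 1 + 19·t and substitute into x ≡ 9 (mod 11): 19·t ≡ 9 − 1 = 8 (mod 11).
    Reduce coefficients mod 11: 8·t ≡ 8 (mod 11).
    The inverse of 8 mod 11 is 7 (since 8·7 = 56 = 5·11 + 1), so t ≡ 7·8 = 56 ≡ 1 (mod 11).
    Then x = 1 + 19·1 = 20, valid modulo lcm(19, 11) = 209: x ≡ 20 (mod 209).
  Combine with x ≡ 14 (mod 17); new modulus lcm = 3553.
    Write x = 20 + 209·t and substitute into x ≡ 14 (mod 17): 209·t ≡ 14 − 20 = -6 (mod 17).
    Reduce coefficients mod 17: 5·t ≡ 11 (mod 17).
    The inverse of 5 mod 17 is 7 (since 5·7 = 35 = 2·17 + 1), so t ≡ 7·11 = 77 ≡ 9 (mod 17).
    Then x = 20 + 209·9 = 1901, valid modulo lcm(209, 17) = 3553: x ≡ 1901 (mod 3553).
  Combine with x ≡ 2 (mod 4); new modulus lcm = 14212.
    Write x = 1901 + 3553·t and substitute into x ≡ 2 (mod 4): 3553·t ≡ 2 − 1901 = -1899 (mod 4).
    Reduce coefficients mod 4: 1·t ≡ 1 (mod 4).
    So t ≡ 1 (mod 4).
    Then x = 1901 + 3553·1 = 5454, valid modulo lcm(3553, 4) = 14212: x ≡ 5454 (mod 14212).
Verify against each original: 5454 mod 19 = 1, 5454 mod 11 = 9, 5454 mod 17 = 14, 5454 mod 4 = 2.

x ≡ 5454 (mod 14212).


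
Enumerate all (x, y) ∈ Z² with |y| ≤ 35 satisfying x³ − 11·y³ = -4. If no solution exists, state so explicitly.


The equation is x³ - 11y³ = -4. For fixed y, x³ = 11·y³ − 4, so a solution requires the RHS to be a perfect cube.
Strategy: iterate y from -35 to 35, compute RHS = 11·y³ − 4, and check whether it is a (positive or negative) perfect cube.
Check small values of y:
  y = 0: RHS = -4 is not a perfect cube.
  y = 1: RHS = 7 is not a perfect cube.
  y = -1: RHS = -15 is not a perfect cube.
  y = 2: RHS = 84 is not a perfect cube.
  y = -2: RHS = -92 is not a perfect cube.
  y = 3: RHS = 293 is not a perfect cube.
  y = -3: RHS = -301 is not a perfect cube.
Continuing the search up to |y| = 35 finds no solutions either.
No (x, y) in the scanned range satisfies the equation.

No integer solutions with |y| ≤ 35.


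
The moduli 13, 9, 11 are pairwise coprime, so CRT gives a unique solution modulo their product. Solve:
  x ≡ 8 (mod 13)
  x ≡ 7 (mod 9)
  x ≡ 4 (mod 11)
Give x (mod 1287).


Moduli 13, 9, 11 are pairwise coprime; by CRT there is a unique solution modulo M = 13 · 9 · 11 = 1287.
Solve pairwise, accumulating the modulus:
  Start with x ≡ 8 (mod 13).
  Combine with x ≡ 7 (mod 9): since gcd(13, 9) = 1, we get a unique residue mod 117.
    Write x = 8 + 13·t and substitute into x ≡ 7 (mod 9): 13·t ≡ 7 − 8 = -1 (mod 9).
    Reduce coefficients mod 9: 4·t ≡ 8 (mod 9).
    The inverse of 4 mod 9 is 7 (since 4·7 = 28 = 3·9 + 1), so t ≡ 7·8 = 56 ≡ 2 (mod 9).
    Then x = 8 + 13·2 = 34, valid modulo lcm(13, 9) = 117: x ≡ 34 (mod 117).
  Combine with x ≡ 4 (mod 11): since gcd(117, 11) = 1, we get a unique residue mod 1287.
    Write x = 34 + 117·t and substitute into x ≡ 4 (mod 11): 117·t ≡ 4 − 34 = -30 (mod 11).
    Reduce coefficients mod 11: 7·t ≡ 3 (mod 11).
    The inverse of 7 mod 11 is 8 (since 7·8 = 56 = 5·11 + 1), so t ≡ 8·3 = 24 ≡ 2 (mod 11).
    Then x = 34 + 117·2 = 268, valid modulo lcm(117, 11) = 1287: x ≡ 268 (mod 1287).
Verify: 268 mod 13 = 8 ✓, 268 mod 9 = 7 ✓, 268 mod 11 = 4 ✓.

x ≡ 268 (mod 1287).


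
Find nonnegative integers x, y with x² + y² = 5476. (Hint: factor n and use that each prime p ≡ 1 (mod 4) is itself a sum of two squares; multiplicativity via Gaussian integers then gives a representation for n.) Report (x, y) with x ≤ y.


Step 1: Factor n = 5476 = 2^2 · 37^2.
Step 2: Check the mod-4 condition on each prime factor: 2 = 2 (special); 37 ≡ 1 (mod 4), exponent 2.
All primes ≡ 3 (mod 4) appear to even exponent (or don't appear), so by the two-squares theorem n IS expressible as a sum of two squares.
Step 3: Build a representation. Group n = k² · m with k = 2 and m = 37 · 37 = 1369 (a product of primes ≡ 1 (mod 4)); a representation of m scales to one of n via (k·x)² + (k·y)² = k²(x² + y²). Each prime p ≡ 1 (mod 4) is itself a sum of two squares; find a² by testing p − a² for a perfect square:
  37: 37 − 1² = 36 = 6² ⇒ 37 = 1² + 6².
  Combine using the Brahmagupta–Fibonacci identity (a² + b²)(c² + d²) = (ac − bd)² + (ad + bc)² = (ac + bd)² + (ad − bc)²:
  37 · 37 = 1369: from (1² + 6²)(1² + 6²), take (1·1 − 6·6, 1·6 + 6·1) = (1 − 36, 6 + 6) = (-35, 12); dropping signs (only squares matter) gives (35, 12); check 35² + 12² = 1225 + 144 = 1369 ✓.
  Scale by k = 2: (2·35, 2·12) = (70, 24).
Step 4: Order so x ≤ y and verify: 24² + 70² = 576 + 4900 = 5476 = n. ✓

n = 5476 = 24² + 70² (one valid representation with x ≤ y).


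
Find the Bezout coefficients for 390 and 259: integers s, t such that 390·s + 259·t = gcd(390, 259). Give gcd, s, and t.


Euclidean algorithm on (390, 259) — divide until remainder is 0:
  390 = 1 · 259 + 131
  259 = 1 · 131 + 128
  131 = 1 · 128 + 3
  128 = 42 · 3 + 2
  3 = 1 · 2 + 1
  2 = 2 · 1 + 0
gcd(390, 259) = 1.
Track Bezout coefficients alongside the remainders: start with r₀ = 390 = a·1 + b·0 (s = 1, t = 0) and r₁ = 259 = a·0 + b·1 (s = 0, t = 1); each new remainder r_{k+1} = r_{k-1} − q_k·r_k inherits s_{k+1} = s_{k-1} − q_k·s_k, t_{k+1} = t_{k-1} − q_k·t_k, so r_k = a·s_k + b·t_k at every step:
  q = 1: r = 131, s = 1 − 1·0 = 1, t = 0 − 1·1 = -1  (check: 390·1 + 259·(-1) = 131)
  q = 1: r = 128, s = 0 − 1·1 = -1, t = 1 − 1·(-1) = 2  (check: 390·(-1) + 259·2 = 128)
  q = 1: r = 3, s = 1 − 1·(-1) = 2, t = -1 − 1·2 = -3  (check: 390·2 + 259·(-3) = 3)
  q = 42: r = 2, s = -1 − 42·2 = -85, t = 2 − 42·(-3) = 128  (check: 390·(-85) + 259·128 = 2)
  q = 1: r = 1, s = 2 − 1·(-85) = 87, t = -3 − 1·128 = -131  (check: 390·87 + 259·(-131) = 1)
The row with r = 1 (the gcd) gives the Bezout coefficients s = 87, t = -131.
Result: 390 · (87) + 259 · (-131) = 1.

gcd(390, 259) = 1; s = 87, t = -131 (check: 390·87 + 259·(-131) = 1).


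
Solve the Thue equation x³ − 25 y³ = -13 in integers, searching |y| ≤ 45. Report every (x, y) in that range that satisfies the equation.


The equation is x³ - 25y³ = -13. For fixed y, x³ = 25·y³ − 13, so a solution requires the RHS to be a perfect cube.
Strategy: iterate y from -45 to 45, compute RHS = 25·y³ − 13, and check whether it is a (positive or negative) perfect cube.
Check small values of y:
  y = 0: RHS = -13 is not a perfect cube.
  y = 1: RHS = 12 is not a perfect cube.
  y = -1: RHS = -38 is not a perfect cube.
  y = 2: RHS = 187 is not a perfect cube.
  y = -2: RHS = -213 is not a perfect cube.
  y = 3: RHS = 662 is not a perfect cube.
  y = -3: RHS = -688 is not a perfect cube.
Continuing the search up to |y| = 45 finds no solutions either.
No (x, y) in the scanned range satisfies the equation.

No integer solutions with |y| ≤ 45.


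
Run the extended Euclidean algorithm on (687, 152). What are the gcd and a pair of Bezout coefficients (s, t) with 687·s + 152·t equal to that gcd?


Euclidean algorithm on (687, 152) — divide until remainder is 0:
  687 = 4 · 152 + 79
  152 = 1 · 79 + 73
  79 = 1 · 73 + 6
  73 = 12 · 6 + 1
  6 = 6 · 1 + 0
gcd(687, 152) = 1.
Track Bezout coefficients alongside the remainders: start with r₀ = 687 = a·1 + b·0 (s = 1, t = 0) and r₁ = 152 = a·0 + b·1 (s = 0, t = 1); each new remainder r_{k+1} = r_{k-1} − q_k·r_k inherits s_{k+1} = s_{k-1} − q_k·s_k, t_{k+1} = t_{k-1} − q_k·t_k, so r_k = a·s_k + b·t_k at every step:
  q = 4: r = 79, s = 1 − 4·0 = 1, t = 0 − 4·1 = -4  (check: 687·1 + 152·(-4) = 79)
  q = 1: r = 73, s = 0 − 1·1 = -1, t = 1 − 1·(-4) = 5  (check: 687·(-1) + 152·5 = 73)
  q = 1: r = 6, s = 1 − 1·(-1) = 2, t = -4 − 1·5 = -9  (check: 687·2 + 152·(-9) = 6)
  q = 12: r = 1, s = -1 − 12·2 = -25, t = 5 − 12·(-9) = 113  (check: 687·(-25) + 152·113 = 1)
The row with r = 1 (the gcd) gives the Bezout coefficients s = -25, t = 113.
Result: 687 · (-25) + 152 · (113) = 1.

gcd(687, 152) = 1; s = -25, t = 113 (check: 687·(-25) + 152·113 = 1).


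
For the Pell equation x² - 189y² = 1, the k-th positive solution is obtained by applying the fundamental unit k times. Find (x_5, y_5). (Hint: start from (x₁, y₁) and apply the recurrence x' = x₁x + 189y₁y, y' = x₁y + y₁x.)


Step 1: Find the fundamental solution (x₁, y₁) of x² - 189y² = 1.
  Expand √189 as a continued fraction. a₀ = ⌊√189⌋ = 13; iterate m_{k+1} = d_k·a_k − m_k, d_{k+1} = (189 − m_{k+1}²)/d_k, a_{k+1} = ⌊(a₀ + m_{k+1})/d_{k+1}⌋ (starting m₀ = 0, d₀ = 1), with convergents p_k = a_k·p_{k-1} + p_{k-2}, q_k = a_k·q_{k-1} + q_{k-2} (p₋₁ = 1, q₋₁ = 0):
  k = 0: a₀ = 13; p₀/q₀ = 13/1; p₀² − 189·q₀² = 169 − 189 = -20.
  k = 1: m = 13, d = 20, a = ⌊(13 + 13)/20⌋ = 1; p/q = (1·13 + 1)/(1·1 + 0) = 14/1; p² − 189·q² = 196 − 189 = 7.
  k = 2: m = 7, d = 7, a = ⌊(13 + 7)/7⌋ = 2; p/q = (2·14 + 13)/(2·1 + 1) = 41/3; p² − 189·q² = 1681 − 1701 = -20.
  k = 3: m = 7, d = 20, a = ⌊(13 + 7)/20⌋ = 1; p/q = (1·41 + 14)/(1·3 + 1) = 55/4; p² − 189·q² = 3025 − 3024 = 1.
  The first convergent with p² − 189·q² = 1 gives the fundamental solution (x₁, y₁) = (55, 4).
Step 2: Apply the recurrence (x_{n+1}, y_{n+1}) = (x₁x_n + 189y₁y_n, x₁y_n + y₁x_n) repeatedly.
  From (x_1, y_1) = (55, 4): x_2 = 55·55 + 189·4·4 = 6049; y_2 = 55·4 + 4·55 = 440.
  From (x_2, y_2) = (6049, 440): x_3 = 55·6049 + 189·4·440 = 665335; y_3 = 55·440 + 4·6049 = 48396.
  From (x_3, y_3) = (665335, 48396): x_4 = 55·665335 + 189·4·48396 = 73180801; y_4 = 55·48396 + 4·665335 = 5323120.
  From (x_4, y_4) = (73180801, 5323120): x_5 = 55·73180801 + 189·4·5323120 = 8049222775; y_5 = 55·5323120 + 4·73180801 = 585494804.
Step 3: Verify x_5² - 189·y_5² = 64789987281578700625 - 64789987281578700624 = 1 (should be 1). ✓

(x_1, y_1) = (55, 4); (x_5, y_5) = (8049222775, 585494804).


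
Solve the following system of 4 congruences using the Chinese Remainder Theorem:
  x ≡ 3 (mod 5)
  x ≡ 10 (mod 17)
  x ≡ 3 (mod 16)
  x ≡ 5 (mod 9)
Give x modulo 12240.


Product of moduli M = 5 · 17 · 16 · 9 = 12240.
Merge one congruence at a time:
  Start: x ≡ 3 (mod 5).
  Combine with x ≡ 10 (mod 17); new modulus lcm = 85.
    Write x = 3 + 5·t and substitute into x ≡ 10 (mod 17): 5·t ≡ 10 − 3 = 7 (mod 17).
    The inverse of 5 mod 17 is 7 (since 5·7 = 35 = 2·17 + 1), so t ≡ 7·7 = 49 ≡ 15 (mod 17).
    Then x = 3 + 5·15 = 78, valid modulo lcm(5, 17) = 85: x ≡ 78 (mod 85).
  Combine with x ≡ 3 (mod 16); new modulus lcm = 1360.
    Write x = 78 + 85·t and substitute into x ≡ 3 (mod 16): 85·t ≡ 3 − 78 = -75 (mod 16).
    Reduce coefficients mod 16: 5·t ≡ 5 (mod 16).
    The inverse of 5 mod 16 is 13 (since 5·13 = 65 = 4·16 + 1), so t ≡ 13·5 = 65 ≡ 1 (mod 16).
    Then x = 78 + 85·1 = 163, valid modulo lcm(85, 16) = 1360: x ≡ 163 (mod 1360).
  Combine with x ≡ 5 (mod 9); new modulus lcm = 12240.
    Write x = 163 + 1360·t and substitute into x ≡ 5 (mod 9): 1360·t ≡ 5 − 163 = -158 (mod 9).
    Reduce coefficients mod 9: 1·t ≡ 4 (mod 9).
    So t ≡ 4 (mod 9).
    Then x = 163 + 1360·4 = 5603, valid modulo lcm(1360, 9) = 12240: x ≡ 5603 (mod 12240).
Verify against each original: 5603 mod 5 = 3, 5603 mod 17 = 10, 5603 mod 16 = 3, 5603 mod 9 = 5.

x ≡ 5603 (mod 12240).


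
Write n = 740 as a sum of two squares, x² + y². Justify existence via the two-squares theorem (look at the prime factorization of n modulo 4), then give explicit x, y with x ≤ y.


Step 1: Factor n = 740 = 2^2 · 5 · 37.
Step 2: Check the mod-4 condition on each prime factor: 2 = 2 (special); 5 ≡ 1 (mod 4), exponent 1; 37 ≡ 1 (mod 4), exponent 1.
All primes ≡ 3 (mod 4) appear to even exponent (or don't appear), so by the two-squares theorem n IS expressible as a sum of two squares.
Step 3: Build a representation. Group n = k² · m with k = 2 and m = 5 · 37 = 185 (a product of primes ≡ 1 (mod 4)); a representation of m scales to one of n via (k·x)² + (k·y)² = k²(x² + y²). Each prime p ≡ 1 (mod 4) is itself a sum of two squares; find a² by testing p − a² for a perfect square:
  5: 5 − 1² = 4 = 2² ⇒ 5 = 1² + 2².
  37: 37 − 1² = 36 = 6² ⇒ 37 = 1² + 6².
  Combine using the Brahmagupta–Fibonacci identity (a² + b²)(c² + d²) = (ac − bd)² + (ad + bc)² = (ac + bd)² + (ad − bc)²:
  5 · 37 = 185: from (1² + 2²)(1² + 6²), take (1·1 − 2·6, 1·6 + 2·1) = (1 − 12, 6 + 2) = (-11, 8); dropping signs (only squares matter) gives (11, 8); check 11² + 8² = 121 + 64 = 185 ✓.
  Scale by k = 2: (2·11, 2·8) = (22, 16).
Step 4: Order so x ≤ y and verify: 16² + 22² = 256 + 484 = 740 = n. ✓

n = 740 = 16² + 22² (one valid representation with x ≤ y).
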